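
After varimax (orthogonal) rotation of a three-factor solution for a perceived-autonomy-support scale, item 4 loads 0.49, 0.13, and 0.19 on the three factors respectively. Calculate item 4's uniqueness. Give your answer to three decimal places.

0.707

h² = 0.49² + 0.13² + 0.19² = 0.2401 + 0.0169 + 0.0361 = 0.2931
Uniqueness u² = 1 − h² = 1 − 0.2931 = 0.7069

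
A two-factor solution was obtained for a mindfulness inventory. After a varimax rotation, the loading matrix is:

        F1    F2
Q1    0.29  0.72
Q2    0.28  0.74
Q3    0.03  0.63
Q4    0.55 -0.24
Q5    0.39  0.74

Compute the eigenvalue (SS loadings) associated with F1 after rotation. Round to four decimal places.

0.6180

SS loadings for F1 = 0.29² + 0.28² + 0.03² + 0.55² + 0.39² = 0.0841 + 0.0784 + 0.0009 + 0.3025 + 0.1521 = 0.6180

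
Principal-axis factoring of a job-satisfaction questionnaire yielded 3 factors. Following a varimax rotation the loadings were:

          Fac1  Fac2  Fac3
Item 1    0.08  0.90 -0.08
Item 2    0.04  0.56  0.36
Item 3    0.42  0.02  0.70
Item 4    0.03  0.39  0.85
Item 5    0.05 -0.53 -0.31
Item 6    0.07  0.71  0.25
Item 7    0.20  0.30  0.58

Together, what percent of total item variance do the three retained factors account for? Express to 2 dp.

Communalities: 0.8228, 0.4448, 0.6668, 0.8755, 0.3795, 0.5715, 0.4664; Σh² = 4.2273.
Total variance with 7 standardized items is 7, so the solution explains 4.2273/7 = 0.6039 = 60.39%.

60.39%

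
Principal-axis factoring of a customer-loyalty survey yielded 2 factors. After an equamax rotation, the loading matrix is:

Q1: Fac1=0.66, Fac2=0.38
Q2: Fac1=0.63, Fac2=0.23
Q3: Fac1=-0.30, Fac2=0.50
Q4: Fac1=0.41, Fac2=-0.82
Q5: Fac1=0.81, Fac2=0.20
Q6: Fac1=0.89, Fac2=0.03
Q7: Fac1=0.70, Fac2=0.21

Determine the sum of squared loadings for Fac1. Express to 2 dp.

3.03

SS loadings for Fac1 = 0.66² + 0.63² + (-0.30)² + 0.41² + 0.81² + 0.89² + 0.70² = 0.4356 + 0.3969 + 0.0900 + 0.1681 + 0.6561 + 0.7921 + 0.4900 = 3.0288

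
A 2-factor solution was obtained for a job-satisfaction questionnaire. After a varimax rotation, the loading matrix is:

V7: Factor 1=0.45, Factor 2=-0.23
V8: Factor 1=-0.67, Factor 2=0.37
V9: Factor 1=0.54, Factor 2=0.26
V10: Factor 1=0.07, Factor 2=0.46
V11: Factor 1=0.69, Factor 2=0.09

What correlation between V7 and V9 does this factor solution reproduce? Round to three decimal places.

r̂ = Σ λ_i·λ_j across factors = (0.45)(0.54) + (-0.23)(0.26)
  = +0.2430 -0.0598 = 0.1832

0.183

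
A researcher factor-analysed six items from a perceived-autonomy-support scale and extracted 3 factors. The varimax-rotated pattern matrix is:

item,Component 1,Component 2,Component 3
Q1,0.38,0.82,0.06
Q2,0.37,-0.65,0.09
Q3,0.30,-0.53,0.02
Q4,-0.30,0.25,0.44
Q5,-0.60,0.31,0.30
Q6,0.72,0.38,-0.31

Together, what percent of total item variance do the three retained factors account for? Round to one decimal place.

Communalities: 0.8204, 0.5675, 0.3713, 0.3461, 0.5461, 0.7589; Σh² = 3.4103.
Total variance with 6 standardized items is 6, so the solution explains 3.4103/6 = 0.5684 = 56.84%.

56.8%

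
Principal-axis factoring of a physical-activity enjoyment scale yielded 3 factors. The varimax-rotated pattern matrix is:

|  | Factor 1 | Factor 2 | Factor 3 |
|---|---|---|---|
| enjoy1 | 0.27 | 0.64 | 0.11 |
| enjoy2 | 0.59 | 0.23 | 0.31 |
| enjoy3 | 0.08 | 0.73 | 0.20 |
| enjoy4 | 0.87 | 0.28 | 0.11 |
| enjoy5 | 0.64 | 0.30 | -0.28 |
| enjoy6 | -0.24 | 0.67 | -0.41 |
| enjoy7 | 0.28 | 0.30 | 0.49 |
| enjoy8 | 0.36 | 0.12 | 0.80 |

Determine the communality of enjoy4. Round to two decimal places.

h² = 0.87² + 0.28² + 0.11² = 0.7569 + 0.0784 + 0.0121 = 0.8474

0.85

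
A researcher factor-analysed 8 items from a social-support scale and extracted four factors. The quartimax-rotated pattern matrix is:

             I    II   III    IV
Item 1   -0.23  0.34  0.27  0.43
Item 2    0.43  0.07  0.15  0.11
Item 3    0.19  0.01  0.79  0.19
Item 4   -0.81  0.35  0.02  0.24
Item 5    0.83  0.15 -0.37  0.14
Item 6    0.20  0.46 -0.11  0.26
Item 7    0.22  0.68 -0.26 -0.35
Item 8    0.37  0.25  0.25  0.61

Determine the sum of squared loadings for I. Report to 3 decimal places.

1.844

SS loadings for I = (-0.23)² + 0.43² + 0.19² + (-0.81)² + 0.83² + 0.20² + 0.22² + 0.37² = 0.0529 + 0.1849 + 0.0361 + 0.6561 + 0.6889 + 0.0400 + 0.0484 + 0.1369 = 1.8442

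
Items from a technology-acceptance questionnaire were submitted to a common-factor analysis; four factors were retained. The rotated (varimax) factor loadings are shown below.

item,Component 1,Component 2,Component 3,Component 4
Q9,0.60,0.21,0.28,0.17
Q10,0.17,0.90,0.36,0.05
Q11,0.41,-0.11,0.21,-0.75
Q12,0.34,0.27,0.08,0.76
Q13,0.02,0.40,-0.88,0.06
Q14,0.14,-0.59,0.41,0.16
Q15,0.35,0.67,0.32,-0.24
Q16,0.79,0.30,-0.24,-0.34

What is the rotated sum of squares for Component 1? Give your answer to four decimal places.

1.4392

SS loadings for Component 1 = 0.60² + 0.17² + 0.41² + 0.34² + 0.02² + 0.14² + 0.35² + 0.79² = 0.3600 + 0.0289 + 0.1681 + 0.1156 + 0.0004 + 0.0196 + 0.1225 + 0.6241 = 1.4392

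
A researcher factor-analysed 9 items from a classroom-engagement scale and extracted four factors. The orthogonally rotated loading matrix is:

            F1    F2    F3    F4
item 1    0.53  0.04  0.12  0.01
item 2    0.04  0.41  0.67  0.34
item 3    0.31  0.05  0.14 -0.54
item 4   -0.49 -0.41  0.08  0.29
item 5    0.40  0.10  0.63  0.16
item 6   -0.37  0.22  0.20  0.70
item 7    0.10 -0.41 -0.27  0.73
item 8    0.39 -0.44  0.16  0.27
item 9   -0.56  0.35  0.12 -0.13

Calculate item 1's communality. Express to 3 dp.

h² = 0.53² + 0.04² + 0.12² + 0.01² = 0.2809 + 0.0016 + 0.0144 + 0.0001 = 0.2970

0.297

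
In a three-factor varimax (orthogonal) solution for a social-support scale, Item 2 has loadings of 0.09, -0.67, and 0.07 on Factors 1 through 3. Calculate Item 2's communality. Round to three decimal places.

h² = 0.09² + (-0.67)² + 0.07² = 0.0081 + 0.4489 + 0.0049 = 0.4619

0.462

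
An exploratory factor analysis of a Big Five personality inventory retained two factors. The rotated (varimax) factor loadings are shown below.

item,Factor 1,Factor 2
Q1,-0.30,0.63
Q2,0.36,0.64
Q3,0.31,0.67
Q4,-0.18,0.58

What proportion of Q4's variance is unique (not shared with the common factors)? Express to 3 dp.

h² = (-0.18)² + 0.58² = 0.0324 + 0.3364 = 0.3688
Uniqueness u² = 1 − h² = 1 − 0.3688 = 0.6312

0.631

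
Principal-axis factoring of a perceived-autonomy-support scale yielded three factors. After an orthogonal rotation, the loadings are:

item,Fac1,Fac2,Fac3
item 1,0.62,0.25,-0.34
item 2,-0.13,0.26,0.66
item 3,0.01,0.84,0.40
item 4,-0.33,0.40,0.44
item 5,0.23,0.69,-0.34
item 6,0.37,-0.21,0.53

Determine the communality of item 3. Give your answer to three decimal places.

0.866

h² = 0.01² + 0.84² + 0.40² = 0.0001 + 0.7056 + 0.1600 = 0.8657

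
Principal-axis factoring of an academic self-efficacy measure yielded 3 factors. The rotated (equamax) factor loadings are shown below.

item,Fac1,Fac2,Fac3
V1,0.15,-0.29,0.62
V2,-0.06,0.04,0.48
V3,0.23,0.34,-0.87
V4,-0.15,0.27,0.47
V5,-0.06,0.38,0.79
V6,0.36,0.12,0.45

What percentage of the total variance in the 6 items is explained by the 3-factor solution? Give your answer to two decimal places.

51.45%

Communalities: 0.4910, 0.2356, 0.9254, 0.3163, 0.7721, 0.3465; Σh² = 3.0869.
Total variance with 6 standardized items is 6, so the solution explains 3.0869/6 = 0.5145 = 51.45%.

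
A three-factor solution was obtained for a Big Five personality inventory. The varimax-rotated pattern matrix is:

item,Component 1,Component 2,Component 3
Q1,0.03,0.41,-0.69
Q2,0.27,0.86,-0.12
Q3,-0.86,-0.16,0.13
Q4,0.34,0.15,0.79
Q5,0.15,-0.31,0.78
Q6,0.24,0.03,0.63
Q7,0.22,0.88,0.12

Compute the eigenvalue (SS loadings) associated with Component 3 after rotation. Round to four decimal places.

2.1512

SS loadings for Component 3 = (-0.69)² + (-0.12)² + 0.13² + 0.79² + 0.78² + 0.63² + 0.12² = 0.4761 + 0.0144 + 0.0169 + 0.6241 + 0.6084 + 0.3969 + 0.0144 = 2.1512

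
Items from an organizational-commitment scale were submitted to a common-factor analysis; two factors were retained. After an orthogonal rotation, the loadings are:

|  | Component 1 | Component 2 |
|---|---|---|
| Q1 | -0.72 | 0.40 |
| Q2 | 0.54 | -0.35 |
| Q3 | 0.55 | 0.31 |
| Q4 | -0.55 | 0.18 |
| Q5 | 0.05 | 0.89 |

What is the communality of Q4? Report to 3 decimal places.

h² = (-0.55)² + 0.18² = 0.3025 + 0.0324 = 0.3349

0.335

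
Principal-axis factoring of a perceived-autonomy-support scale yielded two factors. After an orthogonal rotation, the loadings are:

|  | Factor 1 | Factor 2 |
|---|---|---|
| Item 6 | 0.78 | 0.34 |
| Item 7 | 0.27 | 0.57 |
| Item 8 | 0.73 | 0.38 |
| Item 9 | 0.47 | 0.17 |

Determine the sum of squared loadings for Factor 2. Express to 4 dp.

SS loadings for Factor 2 = 0.34² + 0.57² + 0.38² + 0.17² = 0.1156 + 0.3249 + 0.1444 + 0.0289 = 0.6138

0.6138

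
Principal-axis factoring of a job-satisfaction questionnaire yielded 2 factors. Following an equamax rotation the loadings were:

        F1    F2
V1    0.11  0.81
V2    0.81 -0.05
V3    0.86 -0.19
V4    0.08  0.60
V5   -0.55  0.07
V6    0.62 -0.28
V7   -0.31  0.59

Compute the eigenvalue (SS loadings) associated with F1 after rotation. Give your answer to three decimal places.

SS loadings for F1 = 0.11² + 0.81² + 0.86² + 0.08² + (-0.55)² + 0.62² + (-0.31)² = 0.0121 + 0.6561 + 0.7396 + 0.0064 + 0.3025 + 0.3844 + 0.0961 = 2.1972

2.197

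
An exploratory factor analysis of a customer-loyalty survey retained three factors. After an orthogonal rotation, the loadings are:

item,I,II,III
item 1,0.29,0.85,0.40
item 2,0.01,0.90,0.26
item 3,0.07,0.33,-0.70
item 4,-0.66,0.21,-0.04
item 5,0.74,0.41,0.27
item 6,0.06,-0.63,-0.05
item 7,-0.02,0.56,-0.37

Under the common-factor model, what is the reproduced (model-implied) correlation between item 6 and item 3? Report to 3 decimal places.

r̂ = Σ λ_i·λ_j across factors = (0.06)(0.07) + (-0.63)(0.33) + (-0.05)(-0.70)
  = +0.0042 -0.2079 +0.0350 = -0.1687

-0.169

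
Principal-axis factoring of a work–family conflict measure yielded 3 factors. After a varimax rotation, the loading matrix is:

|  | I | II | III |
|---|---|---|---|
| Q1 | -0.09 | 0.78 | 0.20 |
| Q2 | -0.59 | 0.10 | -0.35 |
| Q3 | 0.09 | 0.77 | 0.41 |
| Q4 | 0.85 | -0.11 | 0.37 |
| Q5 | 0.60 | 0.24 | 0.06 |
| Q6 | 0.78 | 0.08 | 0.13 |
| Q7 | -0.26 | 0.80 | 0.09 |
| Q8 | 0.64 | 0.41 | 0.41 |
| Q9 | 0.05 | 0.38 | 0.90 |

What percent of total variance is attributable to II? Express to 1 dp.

SS loadings for II = 0.78² + 0.10² + 0.77² + (-0.11)² + 0.24² + 0.08² + 0.80² + 0.41² + 0.38² = 2.2399
With 9 standardized items, total variance = 9. Proportion = 2.2399/9 = 0.2489 → 24.89%.

24.9%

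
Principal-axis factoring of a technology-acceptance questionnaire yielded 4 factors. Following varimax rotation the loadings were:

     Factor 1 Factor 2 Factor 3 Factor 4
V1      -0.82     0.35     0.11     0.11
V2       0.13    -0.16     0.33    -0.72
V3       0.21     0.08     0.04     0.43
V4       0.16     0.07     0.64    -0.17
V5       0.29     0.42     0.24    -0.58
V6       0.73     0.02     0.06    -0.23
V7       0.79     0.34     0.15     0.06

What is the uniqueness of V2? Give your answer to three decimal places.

h² = 0.13² + (-0.16)² + 0.33² + (-0.72)² = 0.0169 + 0.0256 + 0.1089 + 0.5184 = 0.6698
Uniqueness u² = 1 − h² = 1 − 0.6698 = 0.3302

0.330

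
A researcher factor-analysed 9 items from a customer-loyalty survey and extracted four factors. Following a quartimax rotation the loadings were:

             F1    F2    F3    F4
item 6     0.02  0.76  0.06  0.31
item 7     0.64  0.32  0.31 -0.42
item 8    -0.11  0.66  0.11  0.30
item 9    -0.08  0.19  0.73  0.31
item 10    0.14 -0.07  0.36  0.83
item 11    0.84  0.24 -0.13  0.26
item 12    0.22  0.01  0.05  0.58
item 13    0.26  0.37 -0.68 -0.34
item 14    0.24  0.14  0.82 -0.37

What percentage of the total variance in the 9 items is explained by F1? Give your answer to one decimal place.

SS loadings for F1 = 0.02² + 0.64² + (-0.11)² + (-0.08)² + 0.14² + 0.84² + 0.22² + 0.26² + 0.24² = 1.3273
With 9 standardized items, total variance = 9. Proportion = 1.3273/9 = 0.1475 → 14.75%.

14.7%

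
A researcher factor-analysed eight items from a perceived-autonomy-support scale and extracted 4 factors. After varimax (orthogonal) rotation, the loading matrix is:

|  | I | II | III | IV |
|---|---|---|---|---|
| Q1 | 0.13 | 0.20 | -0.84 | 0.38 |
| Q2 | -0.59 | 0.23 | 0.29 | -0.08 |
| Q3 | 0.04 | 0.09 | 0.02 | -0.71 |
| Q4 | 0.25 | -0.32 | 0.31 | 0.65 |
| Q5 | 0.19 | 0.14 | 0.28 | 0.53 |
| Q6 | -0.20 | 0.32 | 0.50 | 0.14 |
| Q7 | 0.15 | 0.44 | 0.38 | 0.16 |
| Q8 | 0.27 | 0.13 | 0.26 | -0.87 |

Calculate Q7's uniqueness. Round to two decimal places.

0.61

h² = 0.15² + 0.44² + 0.38² + 0.16² = 0.0225 + 0.1936 + 0.1444 + 0.0256 = 0.3861
Uniqueness u² = 1 − h² = 1 − 0.3861 = 0.6139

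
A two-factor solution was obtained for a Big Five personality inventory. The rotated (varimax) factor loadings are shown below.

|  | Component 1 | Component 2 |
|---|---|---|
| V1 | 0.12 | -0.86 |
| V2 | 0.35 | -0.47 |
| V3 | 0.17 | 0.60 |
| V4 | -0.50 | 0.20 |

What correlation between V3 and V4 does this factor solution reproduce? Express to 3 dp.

0.035

r̂ = Σ λ_i·λ_j across factors = (0.17)(-0.50) + (0.60)(0.20)
  = -0.0850 +0.1200 = 0.0350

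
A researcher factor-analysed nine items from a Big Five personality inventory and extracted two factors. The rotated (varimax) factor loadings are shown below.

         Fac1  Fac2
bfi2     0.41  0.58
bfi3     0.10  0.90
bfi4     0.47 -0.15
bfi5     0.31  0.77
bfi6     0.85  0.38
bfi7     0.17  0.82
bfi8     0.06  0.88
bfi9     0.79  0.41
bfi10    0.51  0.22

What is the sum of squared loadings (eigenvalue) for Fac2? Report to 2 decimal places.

SS loadings for Fac2 = 0.58² + 0.90² + (-0.15)² + 0.77² + 0.38² + 0.82² + 0.88² + 0.41² + 0.22² = 0.3364 + 0.8100 + 0.0225 + 0.5929 + 0.1444 + 0.6724 + 0.7744 + 0.1681 + 0.0484 = 3.5695

3.57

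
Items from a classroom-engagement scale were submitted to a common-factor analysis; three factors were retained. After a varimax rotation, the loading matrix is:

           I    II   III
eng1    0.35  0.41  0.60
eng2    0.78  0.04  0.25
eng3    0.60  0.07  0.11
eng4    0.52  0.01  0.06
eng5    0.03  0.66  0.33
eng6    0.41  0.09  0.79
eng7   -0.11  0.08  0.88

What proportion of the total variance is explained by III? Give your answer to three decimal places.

0.278

SS loadings for III = 0.60² + 0.25² + 0.11² + 0.06² + 0.33² + 0.79² + 0.88² = 1.9456
Proportion of variance = 1.9456 / 7 = 0.2779.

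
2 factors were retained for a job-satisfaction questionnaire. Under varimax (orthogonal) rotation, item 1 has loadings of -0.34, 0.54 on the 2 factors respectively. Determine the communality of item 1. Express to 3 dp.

h² = (-0.34)² + 0.54² = 0.1156 + 0.2916 = 0.4072

0.407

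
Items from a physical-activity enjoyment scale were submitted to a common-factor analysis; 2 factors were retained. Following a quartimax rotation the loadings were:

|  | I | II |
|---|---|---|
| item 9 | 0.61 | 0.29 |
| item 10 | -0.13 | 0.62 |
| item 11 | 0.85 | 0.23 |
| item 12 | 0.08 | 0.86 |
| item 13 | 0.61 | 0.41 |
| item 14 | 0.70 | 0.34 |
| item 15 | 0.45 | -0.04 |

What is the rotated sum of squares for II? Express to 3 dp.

1.546

SS loadings for II = 0.29² + 0.62² + 0.23² + 0.86² + 0.41² + 0.34² + (-0.04)² = 0.0841 + 0.3844 + 0.0529 + 0.7396 + 0.1681 + 0.1156 + 0.0016 = 1.5463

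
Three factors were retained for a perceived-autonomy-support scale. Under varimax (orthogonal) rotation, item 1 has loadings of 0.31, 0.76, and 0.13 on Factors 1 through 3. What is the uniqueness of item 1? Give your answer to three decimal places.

0.309

h² = 0.31² + 0.76² + 0.13² = 0.0961 + 0.5776 + 0.0169 = 0.6906
Uniqueness u² = 1 − h² = 1 − 0.6906 = 0.3094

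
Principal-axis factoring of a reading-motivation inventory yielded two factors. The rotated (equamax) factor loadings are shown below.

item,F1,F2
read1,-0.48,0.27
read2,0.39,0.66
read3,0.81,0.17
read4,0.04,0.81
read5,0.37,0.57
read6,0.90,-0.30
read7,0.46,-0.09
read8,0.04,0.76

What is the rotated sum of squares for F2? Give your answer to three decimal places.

SS loadings for F2 = 0.27² + 0.66² + 0.17² + 0.81² + 0.57² + (-0.30)² + (-0.09)² + 0.76² = 0.0729 + 0.4356 + 0.0289 + 0.6561 + 0.3249 + 0.0900 + 0.0081 + 0.5776 = 2.1941

2.194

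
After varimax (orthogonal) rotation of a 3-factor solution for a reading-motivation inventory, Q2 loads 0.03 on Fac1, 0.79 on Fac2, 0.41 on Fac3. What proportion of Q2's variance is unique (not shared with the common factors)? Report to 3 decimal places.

0.207

h² = 0.03² + 0.79² + 0.41² = 0.0009 + 0.6241 + 0.1681 = 0.7931
Uniqueness u² = 1 − h² = 1 − 0.7931 = 0.2069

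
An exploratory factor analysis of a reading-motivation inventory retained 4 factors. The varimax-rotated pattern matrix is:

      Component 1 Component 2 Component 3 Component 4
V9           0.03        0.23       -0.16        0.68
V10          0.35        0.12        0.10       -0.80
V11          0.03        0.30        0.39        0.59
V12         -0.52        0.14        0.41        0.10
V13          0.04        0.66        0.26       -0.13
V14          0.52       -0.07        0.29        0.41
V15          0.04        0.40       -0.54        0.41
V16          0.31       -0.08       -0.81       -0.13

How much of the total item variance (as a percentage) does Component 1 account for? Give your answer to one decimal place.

SS loadings for Component 1 = 0.03² + 0.35² + 0.03² + (-0.52)² + 0.04² + 0.52² + 0.04² + 0.31² = 0.7644
With 8 standardized items, total variance = 8. Proportion = 0.7644/8 = 0.0956 → 9.56%.

9.6%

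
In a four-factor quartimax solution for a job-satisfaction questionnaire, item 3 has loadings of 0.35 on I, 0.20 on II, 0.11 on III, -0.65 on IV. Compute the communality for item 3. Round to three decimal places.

h² = 0.35² + 0.20² + 0.11² + (-0.65)² = 0.1225 + 0.0400 + 0.0121 + 0.4225 = 0.5971

0.597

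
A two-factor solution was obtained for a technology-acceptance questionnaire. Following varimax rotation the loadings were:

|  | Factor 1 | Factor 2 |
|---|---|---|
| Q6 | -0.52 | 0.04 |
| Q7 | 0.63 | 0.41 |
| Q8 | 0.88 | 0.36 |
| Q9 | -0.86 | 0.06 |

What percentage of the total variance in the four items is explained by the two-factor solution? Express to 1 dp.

Communalities: 0.2720, 0.5650, 0.9040, 0.7432; Σh² = 2.4842.
Total variance with 4 standardized items is 4, so the solution explains 2.4842/4 = 0.6210 = 62.10%.

62.1%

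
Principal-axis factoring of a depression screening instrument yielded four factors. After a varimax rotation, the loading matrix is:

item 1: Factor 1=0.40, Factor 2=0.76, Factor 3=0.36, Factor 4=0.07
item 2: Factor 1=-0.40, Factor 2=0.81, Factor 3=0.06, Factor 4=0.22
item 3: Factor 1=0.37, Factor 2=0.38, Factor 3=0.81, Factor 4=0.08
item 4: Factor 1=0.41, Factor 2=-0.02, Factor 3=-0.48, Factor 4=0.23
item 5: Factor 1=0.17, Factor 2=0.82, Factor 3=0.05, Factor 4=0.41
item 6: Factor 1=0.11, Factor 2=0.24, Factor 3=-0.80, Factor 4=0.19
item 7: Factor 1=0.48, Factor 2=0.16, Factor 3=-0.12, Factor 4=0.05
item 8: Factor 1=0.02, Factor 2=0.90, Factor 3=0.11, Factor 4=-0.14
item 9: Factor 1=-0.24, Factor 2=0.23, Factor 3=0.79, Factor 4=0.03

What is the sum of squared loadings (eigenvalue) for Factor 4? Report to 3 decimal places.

SS loadings for Factor 4 = 0.07² + 0.22² + 0.08² + 0.23² + 0.41² + 0.19² + 0.05² + (-0.14)² + 0.03² = 0.0049 + 0.0484 + 0.0064 + 0.0529 + 0.1681 + 0.0361 + 0.0025 + 0.0196 + 0.0009 = 0.3398

0.340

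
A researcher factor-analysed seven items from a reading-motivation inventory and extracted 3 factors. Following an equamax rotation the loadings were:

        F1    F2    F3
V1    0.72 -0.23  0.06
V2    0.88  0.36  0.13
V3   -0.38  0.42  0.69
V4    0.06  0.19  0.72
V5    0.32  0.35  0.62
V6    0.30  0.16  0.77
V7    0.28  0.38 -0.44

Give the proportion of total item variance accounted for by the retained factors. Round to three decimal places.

0.655

Communalities: 0.5749, 0.9209, 0.7969, 0.5581, 0.6093, 0.7085, 0.4164; Σh² = 4.5850.
Total variance with 7 standardized items is 7, so the solution explains 4.5850/7 = 0.6550.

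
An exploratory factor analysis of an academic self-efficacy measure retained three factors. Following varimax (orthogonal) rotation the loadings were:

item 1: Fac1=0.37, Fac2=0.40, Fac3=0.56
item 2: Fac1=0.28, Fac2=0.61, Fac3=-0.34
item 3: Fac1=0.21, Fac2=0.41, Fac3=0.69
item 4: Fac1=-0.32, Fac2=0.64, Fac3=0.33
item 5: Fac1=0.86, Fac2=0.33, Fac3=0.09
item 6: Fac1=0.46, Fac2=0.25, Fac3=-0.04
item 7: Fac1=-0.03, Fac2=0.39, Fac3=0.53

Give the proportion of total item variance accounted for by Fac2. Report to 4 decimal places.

SS loadings for Fac2 = 0.40² + 0.61² + 0.41² + 0.64² + 0.33² + 0.25² + 0.39² = 1.4333
Proportion of variance = 1.4333 / 7 = 0.2048.

0.2048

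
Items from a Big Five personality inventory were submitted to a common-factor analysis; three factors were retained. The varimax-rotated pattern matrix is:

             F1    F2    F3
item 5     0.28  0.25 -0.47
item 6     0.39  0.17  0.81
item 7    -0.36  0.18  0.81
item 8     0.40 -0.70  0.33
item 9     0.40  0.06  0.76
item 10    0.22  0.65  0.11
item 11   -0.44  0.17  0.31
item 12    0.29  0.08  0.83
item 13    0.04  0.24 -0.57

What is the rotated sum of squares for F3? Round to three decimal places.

SS loadings for F3 = (-0.47)² + 0.81² + 0.81² + 0.33² + 0.76² + 0.11² + 0.31² + 0.83² + (-0.57)² = 0.2209 + 0.6561 + 0.6561 + 0.1089 + 0.5776 + 0.0121 + 0.0961 + 0.6889 + 0.3249 = 3.3416

3.342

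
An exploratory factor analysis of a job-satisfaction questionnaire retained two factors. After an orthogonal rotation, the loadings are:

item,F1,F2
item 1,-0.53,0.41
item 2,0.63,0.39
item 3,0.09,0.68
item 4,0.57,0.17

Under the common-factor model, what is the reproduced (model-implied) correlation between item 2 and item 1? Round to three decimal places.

r̂ = Σ λ_i·λ_j across factors = (0.63)(-0.53) + (0.39)(0.41)
  = -0.3339 +0.1599 = -0.1740

-0.174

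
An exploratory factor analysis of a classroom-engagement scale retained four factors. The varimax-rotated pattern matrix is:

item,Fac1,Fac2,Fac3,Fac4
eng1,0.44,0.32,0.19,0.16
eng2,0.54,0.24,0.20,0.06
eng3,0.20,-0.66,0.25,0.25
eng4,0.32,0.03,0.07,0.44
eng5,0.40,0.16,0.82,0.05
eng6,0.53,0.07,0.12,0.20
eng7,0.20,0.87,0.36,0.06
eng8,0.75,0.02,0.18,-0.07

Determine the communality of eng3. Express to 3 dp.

h² = 0.20² + (-0.66)² + 0.25² + 0.25² = 0.0400 + 0.4356 + 0.0625 + 0.0625 = 0.6006

0.601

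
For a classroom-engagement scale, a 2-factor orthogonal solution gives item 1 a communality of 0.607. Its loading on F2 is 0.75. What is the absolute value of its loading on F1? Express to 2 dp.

Under orthogonal rotation h² = Σλ², so λ_F1² = h² − (0.5625) = 0.607 − 0.5625 = 0.0445.
|λ| = √0.0445 = 0.2110.

0.21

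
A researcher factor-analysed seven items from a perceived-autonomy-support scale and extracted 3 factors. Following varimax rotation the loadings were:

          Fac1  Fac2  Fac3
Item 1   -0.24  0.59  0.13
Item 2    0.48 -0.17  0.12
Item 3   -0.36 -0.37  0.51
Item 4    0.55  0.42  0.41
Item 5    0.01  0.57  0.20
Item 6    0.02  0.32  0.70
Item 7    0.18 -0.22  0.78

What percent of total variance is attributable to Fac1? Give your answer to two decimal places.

10.76%

SS loadings for Fac1 = (-0.24)² + 0.48² + (-0.36)² + 0.55² + 0.01² + 0.02² + 0.18² = 0.7530
With 7 standardized items, total variance = 7. Proportion = 0.7530/7 = 0.1076 → 10.76%.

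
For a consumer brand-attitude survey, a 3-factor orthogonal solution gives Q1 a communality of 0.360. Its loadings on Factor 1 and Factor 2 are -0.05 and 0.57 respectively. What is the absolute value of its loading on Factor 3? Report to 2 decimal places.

0.18

Under orthogonal rotation h² = Σλ², so λ_Factor 3² = h² − (0.3274) = 0.360 − 0.3274 = 0.0326.
|λ| = √0.0326 = 0.1806.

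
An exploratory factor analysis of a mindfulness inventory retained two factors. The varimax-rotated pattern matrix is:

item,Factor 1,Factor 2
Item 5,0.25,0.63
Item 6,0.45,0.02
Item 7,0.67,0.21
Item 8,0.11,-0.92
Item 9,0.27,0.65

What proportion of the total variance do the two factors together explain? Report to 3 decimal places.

0.502

Communalities: 0.4594, 0.2029, 0.4930, 0.8585, 0.4954; Σh² = 2.5092.
Total variance with 5 standardized items is 5, so the solution explains 2.5092/5 = 0.5018.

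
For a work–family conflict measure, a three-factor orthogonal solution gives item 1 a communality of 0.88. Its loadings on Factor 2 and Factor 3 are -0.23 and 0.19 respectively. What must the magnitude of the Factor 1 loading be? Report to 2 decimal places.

Under orthogonal rotation h² = Σλ², so λ_Factor 1² = h² − (0.0890) = 0.88 − 0.0890 = 0.7910.
|λ| = √0.7910 = 0.8894.

0.89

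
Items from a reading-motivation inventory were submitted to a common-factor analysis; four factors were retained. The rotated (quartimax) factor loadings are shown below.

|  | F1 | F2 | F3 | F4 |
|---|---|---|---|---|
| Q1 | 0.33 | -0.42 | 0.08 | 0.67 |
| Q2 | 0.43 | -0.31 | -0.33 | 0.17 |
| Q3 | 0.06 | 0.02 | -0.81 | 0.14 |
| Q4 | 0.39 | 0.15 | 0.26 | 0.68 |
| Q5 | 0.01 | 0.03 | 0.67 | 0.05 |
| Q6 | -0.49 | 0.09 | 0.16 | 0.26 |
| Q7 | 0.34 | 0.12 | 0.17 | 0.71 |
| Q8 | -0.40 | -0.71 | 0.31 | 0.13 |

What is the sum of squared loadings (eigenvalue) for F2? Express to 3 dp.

SS loadings for F2 = (-0.42)² + (-0.31)² + 0.02² + 0.15² + 0.03² + 0.09² + 0.12² + (-0.71)² = 0.1764 + 0.0961 + 0.0004 + 0.0225 + 0.0009 + 0.0081 + 0.0144 + 0.5041 = 0.8229

0.823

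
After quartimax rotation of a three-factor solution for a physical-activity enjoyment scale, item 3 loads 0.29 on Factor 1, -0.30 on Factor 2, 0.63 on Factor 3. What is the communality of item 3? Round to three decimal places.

0.571

h² = 0.29² + (-0.30)² + 0.63² = 0.0841 + 0.0900 + 0.3969 = 0.5710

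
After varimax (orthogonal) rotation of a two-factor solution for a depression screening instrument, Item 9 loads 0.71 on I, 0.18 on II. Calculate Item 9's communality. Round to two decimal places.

0.54

h² = 0.71² + 0.18² = 0.5041 + 0.0324 = 0.5365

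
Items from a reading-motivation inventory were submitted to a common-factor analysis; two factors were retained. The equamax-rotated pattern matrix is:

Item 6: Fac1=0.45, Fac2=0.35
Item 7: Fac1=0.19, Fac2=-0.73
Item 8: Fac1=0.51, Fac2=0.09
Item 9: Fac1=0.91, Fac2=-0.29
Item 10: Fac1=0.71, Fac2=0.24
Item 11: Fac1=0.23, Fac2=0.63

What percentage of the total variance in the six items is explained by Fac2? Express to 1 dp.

SS loadings for Fac2 = 0.35² + (-0.73)² + 0.09² + (-0.29)² + 0.24² + 0.63² = 1.2021
With 6 standardized items, total variance = 6. Proportion = 1.2021/6 = 0.2004 → 20.04%.

20.0%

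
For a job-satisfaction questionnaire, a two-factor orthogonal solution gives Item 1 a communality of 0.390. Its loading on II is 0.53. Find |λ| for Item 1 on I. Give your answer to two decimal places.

Under orthogonal rotation h² = Σλ², so λ_I² = h² − (0.2809) = 0.390 − 0.2809 = 0.1091.
|λ| = √0.1091 = 0.3303.

0.33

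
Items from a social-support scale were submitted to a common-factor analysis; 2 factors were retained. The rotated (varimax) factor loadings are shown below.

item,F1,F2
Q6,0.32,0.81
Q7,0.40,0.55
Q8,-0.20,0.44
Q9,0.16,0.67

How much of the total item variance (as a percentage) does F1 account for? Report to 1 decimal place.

8.2%

SS loadings for F1 = 0.32² + 0.40² + (-0.20)² + 0.16² = 0.3280
With 4 standardized items, total variance = 4. Proportion = 0.3280/4 = 0.0820 → 8.20%.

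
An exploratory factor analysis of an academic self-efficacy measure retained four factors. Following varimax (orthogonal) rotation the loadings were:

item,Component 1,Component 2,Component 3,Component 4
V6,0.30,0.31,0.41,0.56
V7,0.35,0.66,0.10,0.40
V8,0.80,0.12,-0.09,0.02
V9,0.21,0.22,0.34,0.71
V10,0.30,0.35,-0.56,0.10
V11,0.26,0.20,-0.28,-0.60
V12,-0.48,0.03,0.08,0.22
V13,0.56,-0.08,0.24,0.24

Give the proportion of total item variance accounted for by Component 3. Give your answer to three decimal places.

SS loadings for Component 3 = 0.41² + 0.10² + (-0.09)² + 0.34² + (-0.56)² + (-0.28)² + 0.08² + 0.24² = 0.7578
Proportion of variance = 0.7578 / 8 = 0.0947.

0.095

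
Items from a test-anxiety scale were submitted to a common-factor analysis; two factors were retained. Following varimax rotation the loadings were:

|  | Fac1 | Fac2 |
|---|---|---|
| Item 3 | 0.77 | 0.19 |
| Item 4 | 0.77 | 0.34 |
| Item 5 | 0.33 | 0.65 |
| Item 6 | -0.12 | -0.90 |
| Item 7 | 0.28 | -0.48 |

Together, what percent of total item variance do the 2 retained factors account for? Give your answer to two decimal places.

SS loadings by factor: 1.3875, 1.6146; total = 3.0021.
Total variance with 5 standardized items is 5, so the solution explains 3.0021/5 = 0.6004 = 60.04%.

60.04%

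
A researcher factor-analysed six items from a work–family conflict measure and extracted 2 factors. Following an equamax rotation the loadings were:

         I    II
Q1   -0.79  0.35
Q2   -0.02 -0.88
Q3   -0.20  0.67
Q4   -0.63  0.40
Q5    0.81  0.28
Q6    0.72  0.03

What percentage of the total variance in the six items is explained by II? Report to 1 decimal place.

26.4%

SS loadings for II = 0.35² + (-0.88)² + 0.67² + 0.40² + 0.28² + 0.03² = 1.5851
With 6 standardized items, total variance = 6. Proportion = 1.5851/6 = 0.2642 → 26.42%.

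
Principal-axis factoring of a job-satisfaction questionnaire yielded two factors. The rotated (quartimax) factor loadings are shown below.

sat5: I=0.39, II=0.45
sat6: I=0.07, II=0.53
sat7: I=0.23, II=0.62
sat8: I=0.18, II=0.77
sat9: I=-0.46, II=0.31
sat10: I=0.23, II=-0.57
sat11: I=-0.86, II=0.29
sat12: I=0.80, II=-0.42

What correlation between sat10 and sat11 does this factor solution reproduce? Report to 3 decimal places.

r̂ = Σ λ_i·λ_j across factors = (0.23)(-0.86) + (-0.57)(0.29)
  = -0.1978 -0.1653 = -0.3631

-0.363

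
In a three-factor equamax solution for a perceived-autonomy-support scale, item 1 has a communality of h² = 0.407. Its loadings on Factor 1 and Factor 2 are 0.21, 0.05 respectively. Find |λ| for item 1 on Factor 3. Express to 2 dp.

0.60

Under orthogonal rotation h² = Σλ², so λ_Factor 3² = h² − (0.0466) = 0.407 − 0.0466 = 0.3604.
|λ| = √0.3604 = 0.6003.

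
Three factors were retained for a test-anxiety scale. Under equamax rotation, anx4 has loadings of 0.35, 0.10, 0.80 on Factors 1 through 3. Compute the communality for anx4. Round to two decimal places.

0.77

h² = 0.35² + 0.10² + 0.80² = 0.1225 + 0.0100 + 0.6400 = 0.7725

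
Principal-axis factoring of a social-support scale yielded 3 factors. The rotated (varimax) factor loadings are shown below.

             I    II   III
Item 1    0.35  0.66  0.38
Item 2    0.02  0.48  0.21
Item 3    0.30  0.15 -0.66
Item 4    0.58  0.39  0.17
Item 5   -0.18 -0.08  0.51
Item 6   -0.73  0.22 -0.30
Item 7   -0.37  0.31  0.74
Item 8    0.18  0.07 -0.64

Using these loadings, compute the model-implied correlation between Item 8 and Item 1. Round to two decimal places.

r̂ = Σ λ_i·λ_j across factors = (0.18)(0.35) + (0.07)(0.66) + (-0.64)(0.38)
  = +0.0630 +0.0462 -0.2432 = -0.1340

-0.13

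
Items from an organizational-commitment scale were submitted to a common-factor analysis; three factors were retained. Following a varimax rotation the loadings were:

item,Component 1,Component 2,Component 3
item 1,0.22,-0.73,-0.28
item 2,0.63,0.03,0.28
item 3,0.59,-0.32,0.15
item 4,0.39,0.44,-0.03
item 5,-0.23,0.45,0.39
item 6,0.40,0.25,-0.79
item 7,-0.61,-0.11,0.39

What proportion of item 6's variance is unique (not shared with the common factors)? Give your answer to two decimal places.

h² = 0.40² + 0.25² + (-0.79)² = 0.1600 + 0.0625 + 0.6241 = 0.8466
Uniqueness u² = 1 − h² = 1 − 0.8466 = 0.1534

0.15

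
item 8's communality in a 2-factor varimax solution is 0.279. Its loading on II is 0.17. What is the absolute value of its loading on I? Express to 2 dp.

Under orthogonal rotation h² = Σλ², so λ_I² = h² − (0.0289) = 0.279 − 0.0289 = 0.2501.
|λ| = √0.2501 = 0.5001.

0.50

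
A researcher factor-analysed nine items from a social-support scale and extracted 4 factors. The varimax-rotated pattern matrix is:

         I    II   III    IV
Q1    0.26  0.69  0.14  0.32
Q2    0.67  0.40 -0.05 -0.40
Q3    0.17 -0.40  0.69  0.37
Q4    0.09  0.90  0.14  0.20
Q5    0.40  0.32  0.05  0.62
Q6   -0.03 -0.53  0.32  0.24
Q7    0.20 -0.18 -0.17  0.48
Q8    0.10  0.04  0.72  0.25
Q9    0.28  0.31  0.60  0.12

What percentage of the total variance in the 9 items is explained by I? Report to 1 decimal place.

9.4%

SS loadings for I = 0.26² + 0.67² + 0.17² + 0.09² + 0.40² + (-0.03)² + 0.20² + 0.10² + 0.28² = 0.8428
With 9 standardized items, total variance = 9. Proportion = 0.8428/9 = 0.0936 → 9.36%.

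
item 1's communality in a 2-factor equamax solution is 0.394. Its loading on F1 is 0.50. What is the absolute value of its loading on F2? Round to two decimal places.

Under orthogonal rotation h² = Σλ², so λ_F2² = h² − (0.2500) = 0.394 − 0.2500 = 0.1440.
|λ| = √0.1440 = 0.3795.

0.38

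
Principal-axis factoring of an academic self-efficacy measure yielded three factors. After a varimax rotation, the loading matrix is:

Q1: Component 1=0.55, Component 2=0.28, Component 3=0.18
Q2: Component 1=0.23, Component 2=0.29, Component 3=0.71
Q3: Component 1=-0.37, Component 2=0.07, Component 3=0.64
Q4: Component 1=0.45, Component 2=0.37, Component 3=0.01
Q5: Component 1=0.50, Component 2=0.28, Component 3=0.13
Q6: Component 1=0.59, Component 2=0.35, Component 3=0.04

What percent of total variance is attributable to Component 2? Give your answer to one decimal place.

8.4%

SS loadings for Component 2 = 0.28² + 0.29² + 0.07² + 0.37² + 0.28² + 0.35² = 0.5052
With 6 standardized items, total variance = 6. Proportion = 0.5052/6 = 0.0842 → 8.42%.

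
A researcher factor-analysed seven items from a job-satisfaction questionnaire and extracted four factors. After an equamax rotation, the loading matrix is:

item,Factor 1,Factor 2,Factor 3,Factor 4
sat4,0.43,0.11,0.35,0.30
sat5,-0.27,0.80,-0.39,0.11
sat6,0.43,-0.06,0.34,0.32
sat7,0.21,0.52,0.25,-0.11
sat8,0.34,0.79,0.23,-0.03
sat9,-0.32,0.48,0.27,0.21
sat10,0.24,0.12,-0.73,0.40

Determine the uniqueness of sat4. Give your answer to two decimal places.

h² = 0.43² + 0.11² + 0.35² + 0.30² = 0.1849 + 0.0121 + 0.1225 + 0.0900 = 0.4095
Uniqueness u² = 1 − h² = 1 − 0.4095 = 0.5905

0.59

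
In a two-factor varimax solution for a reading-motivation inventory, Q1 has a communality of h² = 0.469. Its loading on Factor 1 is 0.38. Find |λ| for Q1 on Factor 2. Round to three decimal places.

Under orthogonal rotation h² = Σλ², so λ_Factor 2² = h² − (0.1444) = 0.469 − 0.1444 = 0.3246.
|λ| = √0.3246 = 0.5697.

0.570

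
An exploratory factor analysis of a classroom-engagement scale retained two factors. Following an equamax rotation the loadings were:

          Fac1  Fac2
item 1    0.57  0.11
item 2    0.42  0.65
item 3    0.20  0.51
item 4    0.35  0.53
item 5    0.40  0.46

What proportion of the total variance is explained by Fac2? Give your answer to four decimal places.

SS loadings for Fac2 = 0.11² + 0.65² + 0.51² + 0.53² + 0.46² = 1.1872
Proportion of variance = 1.1872 / 5 = 0.2374.

0.2374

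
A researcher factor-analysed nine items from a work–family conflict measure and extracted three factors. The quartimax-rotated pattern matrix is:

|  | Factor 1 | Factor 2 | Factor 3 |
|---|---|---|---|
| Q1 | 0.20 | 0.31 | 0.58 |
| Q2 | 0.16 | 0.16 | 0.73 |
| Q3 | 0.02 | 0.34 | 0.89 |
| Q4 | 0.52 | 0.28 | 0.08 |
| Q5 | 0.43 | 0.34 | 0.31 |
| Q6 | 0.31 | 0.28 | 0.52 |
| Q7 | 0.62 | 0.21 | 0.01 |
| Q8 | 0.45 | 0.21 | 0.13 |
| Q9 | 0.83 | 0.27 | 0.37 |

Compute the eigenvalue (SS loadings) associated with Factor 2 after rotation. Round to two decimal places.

SS loadings for Factor 2 = 0.31² + 0.16² + 0.34² + 0.28² + 0.34² + 0.28² + 0.21² + 0.21² + 0.27² = 0.0961 + 0.0256 + 0.1156 + 0.0784 + 0.1156 + 0.0784 + 0.0441 + 0.0441 + 0.0729 = 0.6708

0.67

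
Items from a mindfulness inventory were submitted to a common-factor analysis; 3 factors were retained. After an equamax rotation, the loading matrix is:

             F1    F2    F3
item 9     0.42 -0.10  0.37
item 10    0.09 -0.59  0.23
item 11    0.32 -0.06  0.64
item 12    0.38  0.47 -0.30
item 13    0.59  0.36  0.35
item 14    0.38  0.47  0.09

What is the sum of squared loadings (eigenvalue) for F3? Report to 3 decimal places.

0.820

SS loadings for F3 = 0.37² + 0.23² + 0.64² + (-0.30)² + 0.35² + 0.09² = 0.1369 + 0.0529 + 0.4096 + 0.0900 + 0.1225 + 0.0081 = 0.8200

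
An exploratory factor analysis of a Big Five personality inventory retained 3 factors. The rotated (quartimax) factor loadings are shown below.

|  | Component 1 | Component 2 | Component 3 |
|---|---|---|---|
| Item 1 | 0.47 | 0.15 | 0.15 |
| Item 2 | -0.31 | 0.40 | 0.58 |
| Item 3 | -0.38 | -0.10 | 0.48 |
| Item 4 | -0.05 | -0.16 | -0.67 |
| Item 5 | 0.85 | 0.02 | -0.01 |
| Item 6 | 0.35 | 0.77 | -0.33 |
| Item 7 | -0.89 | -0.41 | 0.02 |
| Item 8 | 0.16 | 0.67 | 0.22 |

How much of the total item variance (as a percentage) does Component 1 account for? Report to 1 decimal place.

26.6%

SS loadings for Component 1 = 0.47² + (-0.31)² + (-0.38)² + (-0.05)² + 0.85² + 0.35² + (-0.89)² + 0.16² = 2.1266
With 8 standardized items, total variance = 8. Proportion = 2.1266/8 = 0.2658 → 26.58%.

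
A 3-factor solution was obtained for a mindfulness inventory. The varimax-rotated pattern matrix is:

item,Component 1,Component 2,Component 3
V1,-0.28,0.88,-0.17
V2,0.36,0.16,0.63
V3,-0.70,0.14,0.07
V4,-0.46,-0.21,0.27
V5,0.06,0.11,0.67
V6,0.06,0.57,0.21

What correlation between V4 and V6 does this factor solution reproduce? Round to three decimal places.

r̂ = Σ λ_i·λ_j across factors = (-0.46)(0.06) + (-0.21)(0.57) + (0.27)(0.21)
  = -0.0276 -0.1197 +0.0567 = -0.0906

-0.091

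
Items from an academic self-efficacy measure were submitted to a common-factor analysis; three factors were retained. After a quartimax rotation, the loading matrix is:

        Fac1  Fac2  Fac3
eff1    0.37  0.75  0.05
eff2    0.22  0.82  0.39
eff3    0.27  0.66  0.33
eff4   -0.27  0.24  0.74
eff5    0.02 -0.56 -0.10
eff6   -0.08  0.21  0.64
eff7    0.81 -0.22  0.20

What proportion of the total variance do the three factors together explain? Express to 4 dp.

0.6284

SS loadings by factor: 0.9940, 2.1342, 1.2707; total = 4.3989.
Total variance with 7 standardized items is 7, so the solution explains 4.3989/7 = 0.6284.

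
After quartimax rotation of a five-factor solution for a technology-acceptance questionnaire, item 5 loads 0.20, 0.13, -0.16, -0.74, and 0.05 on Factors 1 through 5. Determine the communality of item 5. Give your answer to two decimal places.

0.63

h² = 0.20² + 0.13² + (-0.16)² + (-0.74)² + 0.05² = 0.0400 + 0.0169 + 0.0256 + 0.5476 + 0.0025 = 0.6326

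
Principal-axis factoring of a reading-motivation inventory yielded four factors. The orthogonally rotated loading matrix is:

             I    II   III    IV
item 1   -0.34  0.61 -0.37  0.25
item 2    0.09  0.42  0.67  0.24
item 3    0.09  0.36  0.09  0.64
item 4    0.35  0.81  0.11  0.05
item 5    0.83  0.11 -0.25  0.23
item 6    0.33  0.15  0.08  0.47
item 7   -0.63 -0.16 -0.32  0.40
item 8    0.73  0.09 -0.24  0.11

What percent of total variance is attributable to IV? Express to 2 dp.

12.23%

SS loadings for IV = 0.25² + 0.24² + 0.64² + 0.05² + 0.23² + 0.47² + 0.40² + 0.11² = 0.9781
With 8 standardized items, total variance = 8. Proportion = 0.9781/8 = 0.1223 → 12.23%.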